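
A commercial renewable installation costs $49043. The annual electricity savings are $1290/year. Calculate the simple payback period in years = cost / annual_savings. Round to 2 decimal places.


Simple payback period = initial cost / annual savings
Payback = 49043 / 1290
Payback = 38.02 years

38.02


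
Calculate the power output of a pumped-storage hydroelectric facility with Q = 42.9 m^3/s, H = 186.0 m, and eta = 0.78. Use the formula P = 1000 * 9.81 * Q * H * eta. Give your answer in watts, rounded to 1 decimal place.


Apply the hydropower formula P = rho * g * Q * H * eta
rho * g = 1000 * 9.81 = 9810.0
P = 9810.0 * 42.9 * 186.0 * 0.78
P = 61056772.9 W

61056772.9


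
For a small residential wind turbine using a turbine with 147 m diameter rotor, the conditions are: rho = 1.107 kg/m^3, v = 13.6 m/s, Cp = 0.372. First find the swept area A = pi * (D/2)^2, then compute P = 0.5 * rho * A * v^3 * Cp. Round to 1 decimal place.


Step 1 -- Compute swept area:
  A = pi * (D/2)^2 = pi * (147/2)^2 = 16971.67 m^2
Step 2 -- Apply wind power equation:
  P = 0.5 * rho * A * v^3 * Cp
  v^3 = 13.6^3 = 2515.456
  P = 0.5 * 1.107 * 16971.67 * 2515.456 * 0.372
  P = 8790262.4 W

8790262.4


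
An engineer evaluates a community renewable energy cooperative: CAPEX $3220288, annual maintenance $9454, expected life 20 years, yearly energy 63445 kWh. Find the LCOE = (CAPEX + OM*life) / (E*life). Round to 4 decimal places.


Total cost = CAPEX + OM * lifetime = 3220288 + 9454 * 20 = 3220288 + 189080 = 3409368
Total generation = annual * lifetime = 63445 * 20 = 1268900 kWh
LCOE = 3409368 / 1268900
LCOE = 2.6869 $/kWh

2.6869


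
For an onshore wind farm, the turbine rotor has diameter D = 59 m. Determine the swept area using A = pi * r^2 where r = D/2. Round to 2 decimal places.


Compute the rotor radius:
  r = D / 2 = 59 / 2 = 29.5 m
Calculate swept area:
  A = pi * r^2 = pi * 29.5^2
  A = 2733.97 m^2

2733.97


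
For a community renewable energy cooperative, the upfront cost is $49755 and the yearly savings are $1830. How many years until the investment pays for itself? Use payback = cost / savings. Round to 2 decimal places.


Simple payback period = initial cost / annual savings
Payback = 49755 / 1830
Payback = 27.19 years

27.19


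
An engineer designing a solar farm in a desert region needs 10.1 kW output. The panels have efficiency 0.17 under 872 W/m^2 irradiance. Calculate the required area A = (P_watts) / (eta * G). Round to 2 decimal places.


Convert target power to watts: P = 10.1 * 1000 = 10100.0 W
Compute denominator: eta * G = 0.17 * 872 = 148.24
Required area A = P / (eta * G) = 10100.0 / 148.24
A = 68.13 m^2

68.13


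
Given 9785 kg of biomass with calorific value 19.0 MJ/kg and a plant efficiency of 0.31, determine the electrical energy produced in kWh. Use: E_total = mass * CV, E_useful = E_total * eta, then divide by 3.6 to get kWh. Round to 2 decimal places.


Total energy = mass * CV = 9785 * 19.0 = 185915.0 MJ
Useful energy = total * eta = 185915.0 * 0.31 = 57633.65 MJ
Convert to kWh: 57633.65 / 3.6
Useful energy = 16009.35 kWh

16009.35


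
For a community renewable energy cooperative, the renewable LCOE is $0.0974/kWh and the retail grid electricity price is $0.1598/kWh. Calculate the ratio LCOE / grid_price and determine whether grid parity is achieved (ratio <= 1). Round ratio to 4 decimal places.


Compare LCOE to grid price:
  LCOE = $0.0974/kWh, Grid price = $0.1598/kWh
  Ratio = LCOE / grid_price = 0.0974 / 0.1598 = 0.6095
  Grid parity achieved (ratio <= 1)? yes

0.6095


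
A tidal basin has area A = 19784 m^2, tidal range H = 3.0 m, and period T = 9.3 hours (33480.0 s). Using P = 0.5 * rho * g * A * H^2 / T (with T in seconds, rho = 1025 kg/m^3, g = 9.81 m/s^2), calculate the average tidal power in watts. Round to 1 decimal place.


Convert period to seconds: T = 9.3 * 3600 = 33480.0 s
H^2 = 3.0^2 = 9.0
P = 0.5 * rho * g * A * H^2 / T
P = 0.5 * 1025 * 9.81 * 19784 * 9.0 / 33480.0
P = 26738.3 W

26738.3


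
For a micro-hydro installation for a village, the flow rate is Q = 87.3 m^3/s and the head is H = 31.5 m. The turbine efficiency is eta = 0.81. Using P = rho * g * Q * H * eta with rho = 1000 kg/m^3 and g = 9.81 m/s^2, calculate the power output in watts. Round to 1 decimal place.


Apply the hydropower formula P = rho * g * Q * H * eta
rho * g = 1000 * 9.81 = 9810.0
P = 9810.0 * 87.3 * 31.5 * 0.81
P = 21851377.7 W

21851377.7


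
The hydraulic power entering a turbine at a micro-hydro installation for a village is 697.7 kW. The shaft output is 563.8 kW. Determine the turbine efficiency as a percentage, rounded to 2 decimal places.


Turbine efficiency = (output power / input power) * 100
eta = (563.8 / 697.7) * 100
eta = 80.81%

80.81


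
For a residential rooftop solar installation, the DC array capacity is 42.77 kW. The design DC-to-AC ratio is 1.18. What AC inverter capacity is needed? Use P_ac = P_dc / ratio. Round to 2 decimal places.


The inverter AC capacity is determined by the DC/AC ratio.
Given: P_dc = 42.77 kW, DC/AC ratio = 1.18
P_ac = P_dc / ratio = 42.77 / 1.18
P_ac = 36.25 kW

36.25


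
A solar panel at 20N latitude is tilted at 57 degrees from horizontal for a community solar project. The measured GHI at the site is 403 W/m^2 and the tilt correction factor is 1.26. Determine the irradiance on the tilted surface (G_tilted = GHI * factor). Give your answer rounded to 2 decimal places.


Identify the given values:
  GHI = 403 W/m^2, tilt correction factor = 1.26
Apply the formula G_tilted = GHI * factor:
  G_tilted = 403 * 1.26
  G_tilted = 507.78 W/m^2

507.78


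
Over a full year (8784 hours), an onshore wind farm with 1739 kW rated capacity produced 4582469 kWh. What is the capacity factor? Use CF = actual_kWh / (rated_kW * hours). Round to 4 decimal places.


Capacity factor = actual output / maximum possible output
Maximum possible = rated * hours = 1739 * 8784 = 15275376 kWh
CF = 4582469 / 15275376
CF = 0.3000

0.3000


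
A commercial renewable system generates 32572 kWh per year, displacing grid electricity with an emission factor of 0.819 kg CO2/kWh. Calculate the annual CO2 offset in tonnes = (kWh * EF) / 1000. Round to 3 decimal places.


CO2 offset in kg = generation * emission_factor
CO2 offset = 32572 * 0.819 = 26676.47 kg
Convert to tonnes:
  CO2 offset = 26676.47 / 1000 = 26.676 tonnes

26.676


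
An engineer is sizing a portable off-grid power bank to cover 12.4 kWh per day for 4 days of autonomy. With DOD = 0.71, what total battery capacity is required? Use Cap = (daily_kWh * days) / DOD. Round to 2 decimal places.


Total energy needed = daily * days = 12.4 * 4 = 49.6 kWh
Account for depth of discharge:
  Cap = total_energy / DOD = 49.6 / 0.71
  Cap = 69.86 kWh

69.86


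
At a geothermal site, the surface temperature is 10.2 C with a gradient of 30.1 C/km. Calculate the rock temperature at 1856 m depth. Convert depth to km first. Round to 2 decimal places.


Convert depth to km: 1856 / 1000 = 1.856 km
Temperature increase = gradient * depth_km = 30.1 * 1.856 = 55.87 C
Temperature at depth = T_surface + delta_T = 10.2 + 55.87
T = 66.07 C

66.07


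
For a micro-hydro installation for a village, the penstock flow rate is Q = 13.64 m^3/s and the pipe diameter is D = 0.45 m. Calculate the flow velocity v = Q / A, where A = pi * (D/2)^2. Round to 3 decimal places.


Compute pipe cross-sectional area:
  A = pi * (D/2)^2 = pi * (0.45/2)^2 = 0.159 m^2
Calculate velocity:
  v = Q / A = 13.64 / 0.159
  v = 85.763 m/s

85.763


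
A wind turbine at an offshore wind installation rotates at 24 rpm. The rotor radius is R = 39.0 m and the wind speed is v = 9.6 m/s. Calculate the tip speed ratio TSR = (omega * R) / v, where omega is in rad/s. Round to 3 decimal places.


Convert rotational speed to rad/s:
  omega = 24 * 2 * pi / 60 = 2.5133 rad/s
Compute tip speed:
  v_tip = omega * R = 2.5133 * 39.0 = 98.018 m/s
Tip speed ratio:
  TSR = v_tip / v_wind = 98.018 / 9.6 = 10.210

10.210


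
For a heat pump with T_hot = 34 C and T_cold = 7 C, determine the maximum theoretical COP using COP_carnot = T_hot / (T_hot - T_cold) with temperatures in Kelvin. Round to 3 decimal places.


Convert to Kelvin:
  T_hot = 34 + 273.15 = 307.15 K
  T_cold = 7 + 273.15 = 280.15 K
Apply Carnot COP formula:
  COP = T_hot_K / (T_hot_K - T_cold_K) = 307.15 / 27.0
  COP = 11.376

11.376


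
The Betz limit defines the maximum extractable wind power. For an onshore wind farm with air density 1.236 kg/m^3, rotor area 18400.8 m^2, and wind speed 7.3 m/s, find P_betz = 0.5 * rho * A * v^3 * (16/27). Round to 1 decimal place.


The Betz coefficient Cp_max = 16/27 = 0.5926
v^3 = 7.3^3 = 389.017
P_betz = 0.5 * rho * A * v^3 * Cp_max
P_betz = 0.5 * 1.236 * 18400.8 * 389.017 * 0.5926
P_betz = 2621500.7 W

2621500.7


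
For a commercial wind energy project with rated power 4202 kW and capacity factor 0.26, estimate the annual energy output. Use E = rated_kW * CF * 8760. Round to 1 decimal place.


Annual energy = rated_kW * capacity_factor * hours_per_year
Given: P_rated = 4202 kW, CF = 0.26, hours = 8760
E = 4202 * 0.26 * 8760
E = 9570475.2 kWh

9570475.2


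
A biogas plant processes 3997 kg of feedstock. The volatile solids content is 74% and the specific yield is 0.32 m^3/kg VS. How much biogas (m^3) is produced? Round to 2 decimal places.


Compute volatile solids:
  VS = mass * VS_fraction = 3997 * 0.74 = 2957.78 kg
Calculate biogas volume:
  Biogas = VS * specific_yield = 2957.78 * 0.32
  Biogas = 946.49 m^3

946.49


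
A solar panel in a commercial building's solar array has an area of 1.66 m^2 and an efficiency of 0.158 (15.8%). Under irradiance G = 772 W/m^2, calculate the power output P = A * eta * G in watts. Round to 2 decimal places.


Use the solar power formula P = A * eta * G.
Given: A = 1.66 m^2, eta = 0.158, G = 772 W/m^2
P = 1.66 * 0.158 * 772
P = 202.48 W

202.48


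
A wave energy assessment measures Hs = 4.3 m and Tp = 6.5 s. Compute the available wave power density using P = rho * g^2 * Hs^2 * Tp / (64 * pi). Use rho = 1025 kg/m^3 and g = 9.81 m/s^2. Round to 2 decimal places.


Apply wave power formula:
  g^2 = 9.81^2 = 96.2361
  Hs^2 = 4.3^2 = 18.49
  Numerator = rho * g^2 * Hs^2 * Tp = 1025 * 96.2361 * 18.49 * 6.5 = 11855289.07
  Denominator = 64 * pi = 201.0619
  P = 11855289.07 / 201.0619 = 58963.37 W/m

58963.37


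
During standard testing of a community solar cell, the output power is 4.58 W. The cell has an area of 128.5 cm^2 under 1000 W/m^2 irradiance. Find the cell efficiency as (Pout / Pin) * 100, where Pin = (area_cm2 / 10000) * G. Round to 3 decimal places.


First compute the input power:
  Pin = area_cm2 / 10000 * G = 128.5 / 10000 * 1000 = 12.85 W
Then compute efficiency:
  Efficiency = (Pout / Pin) * 100 = (4.58 / 12.85) * 100
  Efficiency = 35.642%

35.642


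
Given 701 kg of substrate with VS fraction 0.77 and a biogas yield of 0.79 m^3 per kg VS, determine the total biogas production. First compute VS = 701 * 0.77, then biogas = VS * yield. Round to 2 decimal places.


Compute volatile solids:
  VS = mass * VS_fraction = 701 * 0.77 = 539.77 kg
Calculate biogas volume:
  Biogas = VS * specific_yield = 539.77 * 0.79
  Biogas = 426.42 m^3

426.42


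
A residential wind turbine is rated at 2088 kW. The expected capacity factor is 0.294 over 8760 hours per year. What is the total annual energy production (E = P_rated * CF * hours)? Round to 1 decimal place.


Annual energy = rated_kW * capacity_factor * hours_per_year
Given: P_rated = 2088 kW, CF = 0.294, hours = 8760
E = 2088 * 0.294 * 8760
E = 5377518.7 kWh

5377518.7


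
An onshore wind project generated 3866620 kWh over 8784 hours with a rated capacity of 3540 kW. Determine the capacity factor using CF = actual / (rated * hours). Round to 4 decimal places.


Capacity factor = actual output / maximum possible output
Maximum possible = rated * hours = 3540 * 8784 = 31095360 kWh
CF = 3866620 / 31095360
CF = 0.1243

0.1243


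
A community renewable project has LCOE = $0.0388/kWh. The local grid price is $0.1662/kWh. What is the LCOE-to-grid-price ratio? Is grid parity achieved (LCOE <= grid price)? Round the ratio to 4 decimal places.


Compare LCOE to grid price:
  LCOE = $0.0388/kWh, Grid price = $0.1662/kWh
  Ratio = LCOE / grid_price = 0.0388 / 0.1662 = 0.2335
  Grid parity achieved (ratio <= 1)? yes

0.2335


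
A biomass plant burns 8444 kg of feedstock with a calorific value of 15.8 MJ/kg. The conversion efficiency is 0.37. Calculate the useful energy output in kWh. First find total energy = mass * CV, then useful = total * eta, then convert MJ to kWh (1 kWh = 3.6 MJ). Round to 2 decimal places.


Total energy = mass * CV = 8444 * 15.8 = 133415.2 MJ
Useful energy = total * eta = 133415.2 * 0.37 = 49363.62 MJ
Convert to kWh: 49363.62 / 3.6
Useful energy = 13712.12 kWh

13712.12


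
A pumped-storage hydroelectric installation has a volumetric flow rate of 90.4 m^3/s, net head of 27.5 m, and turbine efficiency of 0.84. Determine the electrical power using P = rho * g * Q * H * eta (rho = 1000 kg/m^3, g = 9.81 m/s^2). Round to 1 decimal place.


Apply the hydropower formula P = rho * g * Q * H * eta
rho * g = 1000 * 9.81 = 9810.0
P = 9810.0 * 90.4 * 27.5 * 0.84
P = 20485634.4 W

20485634.4


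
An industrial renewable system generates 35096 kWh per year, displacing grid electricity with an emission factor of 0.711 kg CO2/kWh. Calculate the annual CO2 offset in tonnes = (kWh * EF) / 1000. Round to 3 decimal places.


CO2 offset in kg = generation * emission_factor
CO2 offset = 35096 * 0.711 = 24953.26 kg
Convert to tonnes:
  CO2 offset = 24953.26 / 1000 = 24.953 tonnes

24.953


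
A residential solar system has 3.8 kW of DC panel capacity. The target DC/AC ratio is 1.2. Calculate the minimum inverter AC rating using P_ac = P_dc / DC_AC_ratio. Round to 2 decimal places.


The inverter AC capacity is determined by the DC/AC ratio.
Given: P_dc = 3.8 kW, DC/AC ratio = 1.2
P_ac = P_dc / ratio = 3.8 / 1.2
P_ac = 3.17 kW

3.17


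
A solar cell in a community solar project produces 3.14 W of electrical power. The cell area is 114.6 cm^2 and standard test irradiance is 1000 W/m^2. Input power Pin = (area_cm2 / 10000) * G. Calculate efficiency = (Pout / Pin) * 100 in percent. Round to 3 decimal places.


First compute the input power:
  Pin = area_cm2 / 10000 * G = 114.6 / 10000 * 1000 = 11.46 W
Then compute efficiency:
  Efficiency = (Pout / Pin) * 100 = (3.14 / 11.46) * 100
  Efficiency = 27.400%

27.400


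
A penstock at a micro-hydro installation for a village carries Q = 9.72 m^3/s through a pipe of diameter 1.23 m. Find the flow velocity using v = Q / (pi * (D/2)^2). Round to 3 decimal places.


Compute pipe cross-sectional area:
  A = pi * (D/2)^2 = pi * (1.23/2)^2 = 1.1882 m^2
Calculate velocity:
  v = Q / A = 9.72 / 1.1882
  v = 8.180 m/s

8.180


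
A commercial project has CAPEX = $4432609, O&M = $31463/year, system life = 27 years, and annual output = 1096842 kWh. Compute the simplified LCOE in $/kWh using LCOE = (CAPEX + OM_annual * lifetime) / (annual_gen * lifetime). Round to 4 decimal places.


Total cost = CAPEX + OM * lifetime = 4432609 + 31463 * 27 = 4432609 + 849501 = 5282110
Total generation = annual * lifetime = 1096842 * 27 = 29614734 kWh
LCOE = 5282110 / 29614734
LCOE = 0.1784 $/kWh

0.1784


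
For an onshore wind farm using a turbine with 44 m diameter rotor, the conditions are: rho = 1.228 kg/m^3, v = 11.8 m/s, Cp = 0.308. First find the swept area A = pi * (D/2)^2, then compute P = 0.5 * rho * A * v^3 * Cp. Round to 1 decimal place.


Step 1 -- Compute swept area:
  A = pi * (D/2)^2 = pi * (44/2)^2 = 1520.53 m^2
Step 2 -- Apply wind power equation:
  P = 0.5 * rho * A * v^3 * Cp
  v^3 = 11.8^3 = 1643.032
  P = 0.5 * 1.228 * 1520.53 * 1643.032 * 0.308
  P = 472454.9 W

472454.9


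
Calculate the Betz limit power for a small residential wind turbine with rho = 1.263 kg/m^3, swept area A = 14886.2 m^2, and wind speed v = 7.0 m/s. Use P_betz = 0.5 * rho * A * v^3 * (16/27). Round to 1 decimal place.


The Betz coefficient Cp_max = 16/27 = 0.5926
v^3 = 7.0^3 = 343.0
P_betz = 0.5 * rho * A * v^3 * Cp_max
P_betz = 0.5 * 1.263 * 14886.2 * 343.0 * 0.5926
P_betz = 1910766.2 W

1910766.2


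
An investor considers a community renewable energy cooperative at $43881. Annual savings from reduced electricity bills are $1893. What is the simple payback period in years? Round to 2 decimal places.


Simple payback period = initial cost / annual savings
Payback = 43881 / 1893
Payback = 23.18 years

23.18


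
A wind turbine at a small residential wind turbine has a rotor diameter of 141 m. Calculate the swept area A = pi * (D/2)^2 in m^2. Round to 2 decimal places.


Compute the rotor radius:
  r = D / 2 = 141 / 2 = 70.5 m
Calculate swept area:
  A = pi * r^2 = pi * 70.5^2
  A = 15614.50 m^2

15614.50


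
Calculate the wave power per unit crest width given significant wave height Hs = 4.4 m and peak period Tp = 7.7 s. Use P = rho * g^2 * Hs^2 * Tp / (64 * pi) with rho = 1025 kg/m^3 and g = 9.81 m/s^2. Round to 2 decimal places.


Apply wave power formula:
  g^2 = 9.81^2 = 96.2361
  Hs^2 = 4.4^2 = 19.36
  Numerator = rho * g^2 * Hs^2 * Tp = 1025 * 96.2361 * 19.36 * 7.7 = 14704760.6
  Denominator = 64 * pi = 201.0619
  P = 14704760.6 / 201.0619 = 73135.48 W/m

73135.48


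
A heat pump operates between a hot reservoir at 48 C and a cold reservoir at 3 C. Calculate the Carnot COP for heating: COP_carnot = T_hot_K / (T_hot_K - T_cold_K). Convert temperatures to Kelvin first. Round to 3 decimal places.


Convert to Kelvin:
  T_hot = 48 + 273.15 = 321.15 K
  T_cold = 3 + 273.15 = 276.15 K
Apply Carnot COP formula:
  COP = T_hot_K / (T_hot_K - T_cold_K) = 321.15 / 45.0
  COP = 7.137

7.137


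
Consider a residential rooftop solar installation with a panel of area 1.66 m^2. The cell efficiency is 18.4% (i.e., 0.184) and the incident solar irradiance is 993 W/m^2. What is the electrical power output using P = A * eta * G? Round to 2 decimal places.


Use the solar power formula P = A * eta * G.
Given: A = 1.66 m^2, eta = 0.184, G = 993 W/m^2
P = 1.66 * 0.184 * 993
P = 303.30 W

303.30


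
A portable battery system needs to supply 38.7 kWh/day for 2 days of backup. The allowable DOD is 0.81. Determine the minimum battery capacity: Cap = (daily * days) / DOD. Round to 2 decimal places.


Total energy needed = daily * days = 38.7 * 2 = 77.4 kWh
Account for depth of discharge:
  Cap = total_energy / DOD = 77.4 / 0.81
  Cap = 95.56 kWh

95.56


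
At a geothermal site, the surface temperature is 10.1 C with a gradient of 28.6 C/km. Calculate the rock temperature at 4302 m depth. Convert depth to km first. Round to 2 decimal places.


Convert depth to km: 4302 / 1000 = 4.302 km
Temperature increase = gradient * depth_km = 28.6 * 4.302 = 123.04 C
Temperature at depth = T_surface + delta_T = 10.1 + 123.04
T = 133.14 C

133.14


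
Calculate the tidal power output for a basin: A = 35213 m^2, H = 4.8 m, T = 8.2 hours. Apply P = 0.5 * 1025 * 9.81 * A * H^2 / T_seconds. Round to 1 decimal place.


Convert period to seconds: T = 8.2 * 3600 = 29520.0 s
H^2 = 4.8^2 = 23.04
P = 0.5 * rho * g * A * H^2 / T
P = 0.5 * 1025 * 9.81 * 35213 * 23.04 / 29520.0
P = 138175.8 W

138175.8


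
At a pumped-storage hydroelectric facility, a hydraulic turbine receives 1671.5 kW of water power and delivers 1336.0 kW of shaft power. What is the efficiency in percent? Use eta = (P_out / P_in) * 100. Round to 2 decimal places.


Turbine efficiency = (output power / input power) * 100
eta = (1336.0 / 1671.5) * 100
eta = 79.93%

79.93


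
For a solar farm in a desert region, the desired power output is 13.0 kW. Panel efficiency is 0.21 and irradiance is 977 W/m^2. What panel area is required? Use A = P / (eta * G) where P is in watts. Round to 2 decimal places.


Convert target power to watts: P = 13.0 * 1000 = 13000.0 W
Compute denominator: eta * G = 0.21 * 977 = 205.17
Required area A = P / (eta * G) = 13000.0 / 205.17
A = 63.36 m^2

63.36


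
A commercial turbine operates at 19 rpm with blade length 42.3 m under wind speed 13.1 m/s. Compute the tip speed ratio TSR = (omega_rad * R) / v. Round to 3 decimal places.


Convert rotational speed to rad/s:
  omega = 19 * 2 * pi / 60 = 1.9897 rad/s
Compute tip speed:
  v_tip = omega * R = 1.9897 * 42.3 = 84.163 m/s
Tip speed ratio:
  TSR = v_tip / v_wind = 84.163 / 13.1 = 6.425

6.425


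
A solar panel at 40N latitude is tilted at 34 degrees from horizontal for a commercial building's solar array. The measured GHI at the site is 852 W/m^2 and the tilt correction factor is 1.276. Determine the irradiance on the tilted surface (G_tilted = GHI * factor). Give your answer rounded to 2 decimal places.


Identify the given values:
  GHI = 852 W/m^2, tilt correction factor = 1.276
Apply the formula G_tilted = GHI * factor:
  G_tilted = 852 * 1.276
  G_tilted = 1087.15 W/m^2

1087.15


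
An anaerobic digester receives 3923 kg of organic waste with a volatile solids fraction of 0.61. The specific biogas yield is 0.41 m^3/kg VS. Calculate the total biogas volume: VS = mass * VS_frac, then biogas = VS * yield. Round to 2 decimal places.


Compute volatile solids:
  VS = mass * VS_fraction = 3923 * 0.61 = 2393.03 kg
Calculate biogas volume:
  Biogas = VS * specific_yield = 2393.03 * 0.41
  Biogas = 981.14 m^3

981.14


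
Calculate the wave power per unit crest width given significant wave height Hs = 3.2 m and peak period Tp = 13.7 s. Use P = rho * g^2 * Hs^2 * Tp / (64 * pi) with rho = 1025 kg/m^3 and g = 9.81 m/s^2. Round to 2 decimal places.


Apply wave power formula:
  g^2 = 9.81^2 = 96.2361
  Hs^2 = 3.2^2 = 10.24
  Numerator = rho * g^2 * Hs^2 * Tp = 1025 * 96.2361 * 10.24 * 13.7 = 13838289.25
  Denominator = 64 * pi = 201.0619
  P = 13838289.25 / 201.0619 = 68826.00 W/m

68826.00


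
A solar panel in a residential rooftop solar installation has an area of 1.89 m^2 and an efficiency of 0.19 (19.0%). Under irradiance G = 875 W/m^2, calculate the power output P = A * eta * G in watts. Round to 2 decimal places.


Use the solar power formula P = A * eta * G.
Given: A = 1.89 m^2, eta = 0.19, G = 875 W/m^2
P = 1.89 * 0.19 * 875
P = 314.21 W

314.21


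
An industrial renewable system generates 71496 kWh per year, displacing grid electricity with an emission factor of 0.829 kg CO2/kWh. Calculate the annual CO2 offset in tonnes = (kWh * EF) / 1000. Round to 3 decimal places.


CO2 offset in kg = generation * emission_factor
CO2 offset = 71496 * 0.829 = 59270.18 kg
Convert to tonnes:
  CO2 offset = 59270.18 / 1000 = 59.270 tonnes

59.270


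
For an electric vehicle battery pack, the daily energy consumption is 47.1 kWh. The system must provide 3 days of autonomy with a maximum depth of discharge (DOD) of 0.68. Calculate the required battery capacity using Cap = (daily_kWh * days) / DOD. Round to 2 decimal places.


Total energy needed = daily * days = 47.1 * 3 = 141.3 kWh
Account for depth of discharge:
  Cap = total_energy / DOD = 141.3 / 0.68
  Cap = 207.79 kWh

207.79


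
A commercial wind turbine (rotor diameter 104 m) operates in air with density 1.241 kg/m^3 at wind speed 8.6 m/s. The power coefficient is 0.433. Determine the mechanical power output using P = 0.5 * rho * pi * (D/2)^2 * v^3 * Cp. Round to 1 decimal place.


Step 1 -- Compute swept area:
  A = pi * (D/2)^2 = pi * (104/2)^2 = 8494.87 m^2
Step 2 -- Apply wind power equation:
  P = 0.5 * rho * A * v^3 * Cp
  v^3 = 8.6^3 = 636.056
  P = 0.5 * 1.241 * 8494.87 * 636.056 * 0.433
  P = 1451715.8 W

1451715.8


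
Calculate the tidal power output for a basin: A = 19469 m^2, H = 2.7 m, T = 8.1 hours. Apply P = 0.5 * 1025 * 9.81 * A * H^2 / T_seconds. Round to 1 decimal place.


Convert period to seconds: T = 8.1 * 3600 = 29160.0 s
H^2 = 2.7^2 = 7.29
P = 0.5 * rho * g * A * H^2 / T
P = 0.5 * 1025 * 9.81 * 19469 * 7.29 / 29160.0
P = 24470.7 W

24470.7


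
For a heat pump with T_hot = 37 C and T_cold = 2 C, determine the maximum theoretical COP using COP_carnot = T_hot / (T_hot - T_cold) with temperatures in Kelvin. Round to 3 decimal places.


Convert to Kelvin:
  T_hot = 37 + 273.15 = 310.15 K
  T_cold = 2 + 273.15 = 275.15 K
Apply Carnot COP formula:
  COP = T_hot_K / (T_hot_K - T_cold_K) = 310.15 / 35.0
  COP = 8.861

8.861


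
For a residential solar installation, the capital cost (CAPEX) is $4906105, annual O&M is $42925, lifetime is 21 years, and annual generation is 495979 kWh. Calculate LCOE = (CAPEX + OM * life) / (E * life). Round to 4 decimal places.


Total cost = CAPEX + OM * lifetime = 4906105 + 42925 * 21 = 4906105 + 901425 = 5807530
Total generation = annual * lifetime = 495979 * 21 = 10415559 kWh
LCOE = 5807530 / 10415559
LCOE = 0.5576 $/kWh

0.5576


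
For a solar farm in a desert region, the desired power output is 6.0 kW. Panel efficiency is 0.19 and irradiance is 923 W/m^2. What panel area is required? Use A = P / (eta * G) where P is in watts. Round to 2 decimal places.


Convert target power to watts: P = 6.0 * 1000 = 6000.0 W
Compute denominator: eta * G = 0.19 * 923 = 175.37
Required area A = P / (eta * G) = 6000.0 / 175.37
A = 34.21 m^2

34.21


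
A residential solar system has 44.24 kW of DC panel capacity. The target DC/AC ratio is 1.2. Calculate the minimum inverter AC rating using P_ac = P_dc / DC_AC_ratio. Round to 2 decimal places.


The inverter AC capacity is determined by the DC/AC ratio.
Given: P_dc = 44.24 kW, DC/AC ratio = 1.2
P_ac = P_dc / ratio = 44.24 / 1.2
P_ac = 36.87 kW

36.87


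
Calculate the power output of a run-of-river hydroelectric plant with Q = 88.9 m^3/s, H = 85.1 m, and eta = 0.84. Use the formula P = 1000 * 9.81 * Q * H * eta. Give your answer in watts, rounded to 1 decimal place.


Apply the hydropower formula P = rho * g * Q * H * eta
rho * g = 1000 * 9.81 = 9810.0
P = 9810.0 * 88.9 * 85.1 * 0.84
P = 62341839.8 W

62341839.8


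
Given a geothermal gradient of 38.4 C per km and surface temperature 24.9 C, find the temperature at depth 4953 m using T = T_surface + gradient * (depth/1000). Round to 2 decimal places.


Convert depth to km: 4953 / 1000 = 4.953 km
Temperature increase = gradient * depth_km = 38.4 * 4.953 = 190.2 C
Temperature at depth = T_surface + delta_T = 24.9 + 190.2
T = 215.10 C

215.10


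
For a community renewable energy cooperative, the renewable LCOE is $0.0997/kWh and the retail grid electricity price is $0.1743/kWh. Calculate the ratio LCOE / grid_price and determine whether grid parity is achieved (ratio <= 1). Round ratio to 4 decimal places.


Compare LCOE to grid price:
  LCOE = $0.0997/kWh, Grid price = $0.1743/kWh
  Ratio = LCOE / grid_price = 0.0997 / 0.1743 = 0.5720
  Grid parity achieved (ratio <= 1)? yes

0.5720


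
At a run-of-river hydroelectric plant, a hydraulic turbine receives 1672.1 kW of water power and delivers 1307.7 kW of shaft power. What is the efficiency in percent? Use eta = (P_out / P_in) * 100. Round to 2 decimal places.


Turbine efficiency = (output power / input power) * 100
eta = (1307.7 / 1672.1) * 100
eta = 78.21%

78.21


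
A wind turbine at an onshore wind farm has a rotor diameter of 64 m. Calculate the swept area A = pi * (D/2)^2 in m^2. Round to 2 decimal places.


Compute the rotor radius:
  r = D / 2 = 64 / 2 = 32.0 m
Calculate swept area:
  A = pi * r^2 = pi * 32.0^2
  A = 3216.99 m^2

3216.99


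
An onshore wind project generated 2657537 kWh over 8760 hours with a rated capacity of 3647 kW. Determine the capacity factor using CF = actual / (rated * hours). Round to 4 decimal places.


Capacity factor = actual output / maximum possible output
Maximum possible = rated * hours = 3647 * 8760 = 31947720 kWh
CF = 2657537 / 31947720
CF = 0.0832

0.0832


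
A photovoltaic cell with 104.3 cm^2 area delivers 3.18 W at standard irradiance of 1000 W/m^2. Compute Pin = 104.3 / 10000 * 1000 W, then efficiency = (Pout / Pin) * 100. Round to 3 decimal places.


First compute the input power:
  Pin = area_cm2 / 10000 * G = 104.3 / 10000 * 1000 = 10.43 W
Then compute efficiency:
  Efficiency = (Pout / Pin) * 100 = (3.18 / 10.43) * 100
  Efficiency = 30.489%

30.489


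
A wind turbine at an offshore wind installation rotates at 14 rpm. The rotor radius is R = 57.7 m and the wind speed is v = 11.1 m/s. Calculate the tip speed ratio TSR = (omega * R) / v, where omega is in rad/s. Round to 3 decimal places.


Convert rotational speed to rad/s:
  omega = 14 * 2 * pi / 60 = 1.4661 rad/s
Compute tip speed:
  v_tip = omega * R = 1.4661 * 57.7 = 84.593 m/s
Tip speed ratio:
  TSR = v_tip / v_wind = 84.593 / 11.1 = 7.621

7.621


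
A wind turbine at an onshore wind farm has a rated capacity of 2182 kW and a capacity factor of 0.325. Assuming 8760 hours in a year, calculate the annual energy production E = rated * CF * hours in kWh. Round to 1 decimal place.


Annual energy = rated_kW * capacity_factor * hours_per_year
Given: P_rated = 2182 kW, CF = 0.325, hours = 8760
E = 2182 * 0.325 * 8760
E = 6212154.0 kWh

6212154.0


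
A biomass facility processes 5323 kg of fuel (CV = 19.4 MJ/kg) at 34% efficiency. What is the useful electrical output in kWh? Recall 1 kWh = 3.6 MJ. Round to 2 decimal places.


Total energy = mass * CV = 5323 * 19.4 = 103266.2 MJ
Useful energy = total * eta = 103266.2 * 0.34 = 35110.51 MJ
Convert to kWh: 35110.51 / 3.6
Useful energy = 9752.92 kWh

9752.92


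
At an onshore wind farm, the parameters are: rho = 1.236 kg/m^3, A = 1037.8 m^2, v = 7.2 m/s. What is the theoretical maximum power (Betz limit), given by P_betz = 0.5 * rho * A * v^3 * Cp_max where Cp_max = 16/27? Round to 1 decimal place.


The Betz coefficient Cp_max = 16/27 = 0.5926
v^3 = 7.2^3 = 373.248
P_betz = 0.5 * rho * A * v^3 * Cp_max
P_betz = 0.5 * 1.236 * 1037.8 * 373.248 * 0.5926
P_betz = 141858.7 W

141858.7


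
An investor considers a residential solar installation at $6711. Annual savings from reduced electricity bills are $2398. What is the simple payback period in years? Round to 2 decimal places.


Simple payback period = initial cost / annual savings
Payback = 6711 / 2398
Payback = 2.80 years

2.80


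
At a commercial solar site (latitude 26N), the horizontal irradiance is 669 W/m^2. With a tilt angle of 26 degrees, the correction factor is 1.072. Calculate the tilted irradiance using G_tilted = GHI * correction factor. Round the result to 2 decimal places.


Identify the given values:
  GHI = 669 W/m^2, tilt correction factor = 1.072
Apply the formula G_tilted = GHI * factor:
  G_tilted = 669 * 1.072
  G_tilted = 717.17 W/m^2

717.17


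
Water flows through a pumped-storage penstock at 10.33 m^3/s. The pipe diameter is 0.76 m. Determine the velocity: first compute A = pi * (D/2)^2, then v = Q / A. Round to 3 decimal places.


Compute pipe cross-sectional area:
  A = pi * (D/2)^2 = pi * (0.76/2)^2 = 0.4536 m^2
Calculate velocity:
  v = Q / A = 10.33 / 0.4536
  v = 22.771 m/s

22.771


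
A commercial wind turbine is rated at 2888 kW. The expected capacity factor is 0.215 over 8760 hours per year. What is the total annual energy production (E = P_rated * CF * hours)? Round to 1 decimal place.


Annual energy = rated_kW * capacity_factor * hours_per_year
Given: P_rated = 2888 kW, CF = 0.215, hours = 8760
E = 2888 * 0.215 * 8760
E = 5439259.2 kWh

5439259.2


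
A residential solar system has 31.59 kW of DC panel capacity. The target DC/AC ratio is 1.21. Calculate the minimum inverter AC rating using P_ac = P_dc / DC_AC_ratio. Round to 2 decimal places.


The inverter AC capacity is determined by the DC/AC ratio.
Given: P_dc = 31.59 kW, DC/AC ratio = 1.21
P_ac = P_dc / ratio = 31.59 / 1.21
P_ac = 26.11 kW

26.11


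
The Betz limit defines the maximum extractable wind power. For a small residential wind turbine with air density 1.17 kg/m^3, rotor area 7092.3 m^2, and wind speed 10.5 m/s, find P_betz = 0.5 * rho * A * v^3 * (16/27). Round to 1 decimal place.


The Betz coefficient Cp_max = 16/27 = 0.5926
v^3 = 10.5^3 = 1157.625
P_betz = 0.5 * rho * A * v^3 * Cp_max
P_betz = 0.5 * 1.17 * 7092.3 * 1157.625 * 0.5926
P_betz = 2846210.9 W

2846210.9


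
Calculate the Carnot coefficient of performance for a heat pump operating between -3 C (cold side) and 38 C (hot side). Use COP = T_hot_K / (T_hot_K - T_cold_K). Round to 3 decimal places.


Convert to Kelvin:
  T_hot = 38 + 273.15 = 311.15 K
  T_cold = -3 + 273.15 = 270.15 K
Apply Carnot COP formula:
  COP = T_hot_K / (T_hot_K - T_cold_K) = 311.15 / 41.0
  COP = 7.589

7.589


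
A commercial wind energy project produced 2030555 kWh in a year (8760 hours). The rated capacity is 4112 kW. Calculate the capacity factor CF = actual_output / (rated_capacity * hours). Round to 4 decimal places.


Capacity factor = actual output / maximum possible output
Maximum possible = rated * hours = 4112 * 8760 = 36021120 kWh
CF = 2030555 / 36021120
CF = 0.0564

0.0564


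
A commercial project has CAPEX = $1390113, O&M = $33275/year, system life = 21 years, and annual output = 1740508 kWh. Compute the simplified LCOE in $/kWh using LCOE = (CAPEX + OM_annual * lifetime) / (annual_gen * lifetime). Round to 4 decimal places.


Total cost = CAPEX + OM * lifetime = 1390113 + 33275 * 21 = 1390113 + 698775 = 2088888
Total generation = annual * lifetime = 1740508 * 21 = 36550668 kWh
LCOE = 2088888 / 36550668
LCOE = 0.0572 $/kWh

0.0572


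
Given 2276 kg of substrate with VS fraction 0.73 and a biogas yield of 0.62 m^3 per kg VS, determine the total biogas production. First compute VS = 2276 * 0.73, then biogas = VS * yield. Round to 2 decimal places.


Compute volatile solids:
  VS = mass * VS_fraction = 2276 * 0.73 = 1661.48 kg
Calculate biogas volume:
  Biogas = VS * specific_yield = 1661.48 * 0.62
  Biogas = 1030.12 m^3

1030.12


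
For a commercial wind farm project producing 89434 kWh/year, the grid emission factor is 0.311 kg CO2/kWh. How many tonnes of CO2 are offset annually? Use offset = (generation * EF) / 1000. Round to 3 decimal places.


CO2 offset in kg = generation * emission_factor
CO2 offset = 89434 * 0.311 = 27813.97 kg
Convert to tonnes:
  CO2 offset = 27813.97 / 1000 = 27.814 tonnes

27.814


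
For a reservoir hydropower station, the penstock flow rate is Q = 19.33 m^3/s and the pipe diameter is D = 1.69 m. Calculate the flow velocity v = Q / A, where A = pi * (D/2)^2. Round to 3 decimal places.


Compute pipe cross-sectional area:
  A = pi * (D/2)^2 = pi * (1.69/2)^2 = 2.2432 m^2
Calculate velocity:
  v = Q / A = 19.33 / 2.2432
  v = 8.617 m/s

8.617


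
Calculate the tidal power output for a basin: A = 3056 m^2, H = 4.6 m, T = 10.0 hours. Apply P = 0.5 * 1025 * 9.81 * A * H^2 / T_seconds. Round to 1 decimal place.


Convert period to seconds: T = 10.0 * 3600 = 36000.0 s
H^2 = 4.6^2 = 21.16
P = 0.5 * rho * g * A * H^2 / T
P = 0.5 * 1025 * 9.81 * 3056 * 21.16 / 36000.0
P = 9030.9 W

9030.9


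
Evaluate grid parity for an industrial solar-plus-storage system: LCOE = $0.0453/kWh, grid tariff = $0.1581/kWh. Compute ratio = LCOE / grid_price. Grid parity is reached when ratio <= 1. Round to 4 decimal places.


Compare LCOE to grid price:
  LCOE = $0.0453/kWh, Grid price = $0.1581/kWh
  Ratio = LCOE / grid_price = 0.0453 / 0.1581 = 0.2865
  Grid parity achieved (ratio <= 1)? yes

0.2865


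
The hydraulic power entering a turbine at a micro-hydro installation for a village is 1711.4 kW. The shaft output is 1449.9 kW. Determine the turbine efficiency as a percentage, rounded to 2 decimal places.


Turbine efficiency = (output power / input power) * 100
eta = (1449.9 / 1711.4) * 100
eta = 84.72%

84.72


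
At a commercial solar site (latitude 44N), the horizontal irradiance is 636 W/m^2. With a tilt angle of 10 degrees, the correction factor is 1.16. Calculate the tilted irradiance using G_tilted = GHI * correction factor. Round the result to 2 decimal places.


Identify the given values:
  GHI = 636 W/m^2, tilt correction factor = 1.16
Apply the formula G_tilted = GHI * factor:
  G_tilted = 636 * 1.16
  G_tilted = 737.76 W/m^2

737.76


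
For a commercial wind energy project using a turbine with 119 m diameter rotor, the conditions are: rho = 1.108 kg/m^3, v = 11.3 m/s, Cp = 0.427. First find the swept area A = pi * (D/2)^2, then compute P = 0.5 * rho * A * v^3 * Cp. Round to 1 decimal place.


Step 1 -- Compute swept area:
  A = pi * (D/2)^2 = pi * (119/2)^2 = 11122.02 m^2
Step 2 -- Apply wind power equation:
  P = 0.5 * rho * A * v^3 * Cp
  v^3 = 11.3^3 = 1442.897
  P = 0.5 * 1.108 * 11122.02 * 1442.897 * 0.427
  P = 3796267.2 W

3796267.2


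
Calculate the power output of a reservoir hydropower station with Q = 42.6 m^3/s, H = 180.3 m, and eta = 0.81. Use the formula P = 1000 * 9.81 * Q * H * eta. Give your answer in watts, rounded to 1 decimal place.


Apply the hydropower formula P = rho * g * Q * H * eta
rho * g = 1000 * 9.81 = 9810.0
P = 9810.0 * 42.6 * 180.3 * 0.81
P = 61032246.0 W

61032246.0


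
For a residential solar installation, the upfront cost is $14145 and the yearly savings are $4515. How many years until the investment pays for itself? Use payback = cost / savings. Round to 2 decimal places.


Simple payback period = initial cost / annual savings
Payback = 14145 / 4515
Payback = 3.13 years

3.13


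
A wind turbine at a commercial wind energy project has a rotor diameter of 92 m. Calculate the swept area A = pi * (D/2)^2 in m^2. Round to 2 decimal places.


Compute the rotor radius:
  r = D / 2 = 92 / 2 = 46.0 m
Calculate swept area:
  A = pi * r^2 = pi * 46.0^2
  A = 6647.61 m^2

6647.61


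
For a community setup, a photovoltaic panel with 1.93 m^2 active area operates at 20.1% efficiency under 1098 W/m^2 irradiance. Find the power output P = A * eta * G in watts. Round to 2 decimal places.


Use the solar power formula P = A * eta * G.
Given: A = 1.93 m^2, eta = 0.201, G = 1098 W/m^2
P = 1.93 * 0.201 * 1098
P = 425.95 W

425.95


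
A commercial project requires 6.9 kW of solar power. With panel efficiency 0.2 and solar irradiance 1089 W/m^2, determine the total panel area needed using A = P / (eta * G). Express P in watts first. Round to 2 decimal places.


Convert target power to watts: P = 6.9 * 1000 = 6900.0 W
Compute denominator: eta * G = 0.2 * 1089 = 217.8
Required area A = P / (eta * G) = 6900.0 / 217.8
A = 31.68 m^2

31.68


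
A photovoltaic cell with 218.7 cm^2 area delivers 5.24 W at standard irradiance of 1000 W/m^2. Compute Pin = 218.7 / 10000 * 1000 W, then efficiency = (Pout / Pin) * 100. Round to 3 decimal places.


First compute the input power:
  Pin = area_cm2 / 10000 * G = 218.7 / 10000 * 1000 = 21.87 W
Then compute efficiency:
  Efficiency = (Pout / Pin) * 100 = (5.24 / 21.87) * 100
  Efficiency = 23.960%

23.960


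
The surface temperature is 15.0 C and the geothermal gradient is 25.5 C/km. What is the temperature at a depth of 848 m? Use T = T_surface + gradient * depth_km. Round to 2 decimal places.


Convert depth to km: 848 / 1000 = 0.848 km
Temperature increase = gradient * depth_km = 25.5 * 0.848 = 21.62 C
Temperature at depth = T_surface + delta_T = 15.0 + 21.62
T = 36.62 C

36.62


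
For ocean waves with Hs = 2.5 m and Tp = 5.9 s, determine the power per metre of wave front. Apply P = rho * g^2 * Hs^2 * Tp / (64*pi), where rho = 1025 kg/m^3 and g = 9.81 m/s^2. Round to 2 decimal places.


Apply wave power formula:
  g^2 = 9.81^2 = 96.2361
  Hs^2 = 2.5^2 = 6.25
  Numerator = rho * g^2 * Hs^2 * Tp = 1025 * 96.2361 * 6.25 * 5.9 = 3637423.84
  Denominator = 64 * pi = 201.0619
  P = 3637423.84 / 201.0619 = 18091.06 W/m

18091.06


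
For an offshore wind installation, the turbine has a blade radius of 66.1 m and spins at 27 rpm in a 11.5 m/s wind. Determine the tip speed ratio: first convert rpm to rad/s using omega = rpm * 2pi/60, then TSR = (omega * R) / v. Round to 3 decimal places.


Convert rotational speed to rad/s:
  omega = 27 * 2 * pi / 60 = 2.8274 rad/s
Compute tip speed:
  v_tip = omega * R = 2.8274 * 66.1 = 186.893 m/s
Tip speed ratio:
  TSR = v_tip / v_wind = 186.893 / 11.5 = 16.252

16.252
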